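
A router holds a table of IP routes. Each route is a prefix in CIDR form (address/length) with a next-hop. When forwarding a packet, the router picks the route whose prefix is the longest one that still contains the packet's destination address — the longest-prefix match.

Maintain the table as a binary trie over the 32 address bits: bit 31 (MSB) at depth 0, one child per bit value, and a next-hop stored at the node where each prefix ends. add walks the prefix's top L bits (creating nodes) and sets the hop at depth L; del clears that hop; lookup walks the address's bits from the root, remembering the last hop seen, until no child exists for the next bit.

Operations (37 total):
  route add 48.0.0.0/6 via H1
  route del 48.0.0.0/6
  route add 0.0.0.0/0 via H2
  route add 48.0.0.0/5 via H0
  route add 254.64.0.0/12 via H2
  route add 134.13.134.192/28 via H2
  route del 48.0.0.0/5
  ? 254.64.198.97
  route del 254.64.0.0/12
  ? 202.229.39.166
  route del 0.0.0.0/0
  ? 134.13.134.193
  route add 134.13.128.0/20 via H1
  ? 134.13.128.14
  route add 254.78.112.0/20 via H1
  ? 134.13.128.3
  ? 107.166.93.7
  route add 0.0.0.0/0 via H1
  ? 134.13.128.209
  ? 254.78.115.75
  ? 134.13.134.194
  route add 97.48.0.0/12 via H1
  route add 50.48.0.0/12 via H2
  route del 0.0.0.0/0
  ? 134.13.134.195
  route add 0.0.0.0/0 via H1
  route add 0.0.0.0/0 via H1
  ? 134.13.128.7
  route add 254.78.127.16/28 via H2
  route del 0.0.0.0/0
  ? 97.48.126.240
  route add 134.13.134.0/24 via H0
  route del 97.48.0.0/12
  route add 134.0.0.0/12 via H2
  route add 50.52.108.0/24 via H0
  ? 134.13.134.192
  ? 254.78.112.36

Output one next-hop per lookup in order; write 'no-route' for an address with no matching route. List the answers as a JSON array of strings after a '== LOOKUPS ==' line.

Trace:
  add 48.0.0.0/6 -> H1 at depth 6
  del 48.0.0.0/6 (clear depth 6)
  add 0.0.0.0/0 -> H2 at depth 0
  add 48.0.0.0/5 -> H0 at depth 5
  add 254.64.0.0/12 -> H2 at depth 12
  add 134.13.134.192/28 -> H2 at depth 28
  del 48.0.0.0/5 (clear depth 5)
  lookup 254.64.198.97: bits 111111100100 walk d0:H2→d1:-→d2:-→d3:-→d4:-→d5:-→d6:-→d7:-→d8:-→d9:-→d10:-→d11:-→d12:H2 -> H2
  del 254.64.0.0/12 (clear depth 12)
  lookup 202.229.39.166: bits 11 walk d0:H2→d1:-→d2:- -> H2
  del 0.0.0.0/0 (clear depth 0)
  lookup 134.13.134.193: bits 1000011000001101100001101100 walk d0:-→d1:-→d2:-→d3:-→d4:-→d5:-→d6:-→d7:-→d8:-→d9:-→d10:-→d11:-→d12:-→d13:-→d14:-→d15:-→d16:-→d17:-→d18:-→d19:-→d20:-→d21:-→d22:-→d23:-→d24:-→d25:-→d26:-→d27:-→d28:H2 -> H2
  add 134.13.128.0/20 -> H1 at depth 20
  lookup 134.13.128.14: bits 100001100000110110000 walk d0:-→d1:-→d2:-→d3:-→d4:-→d5:-→d6:-→d7:-→d8:-→d9:-→d10:-→d11:-→d12:-→d13:-→d14:-→d15:-→d16:-→d17:-→d18:-→d19:-→d20:H1→d21:- -> H1
  add 254.78.112.0/20 -> H1 at depth 20
  lookup 134.13.128.3: bits 100001100000110110000 walk d0:-→d1:-→d2:-→d3:-→d4:-→d5:-→d6:-→d7:-→d8:-→d9:-→d10:-→d11:-→d12:-→d13:-→d14:-→d15:-→d16:-→d17:-→d18:-→d19:-→d20:H1→d21:- -> H1
  lookup 107.166.93.7: bits 0 walk d0:-→d1:- -> no-route
  add 0.0.0.0/0 -> H1 at depth 0
  lookup 134.13.128.209: bits 100001100000110110000 walk d0:H1→d1:-→d2:-→d3:-→d4:-→d5:-→d6:-→d7:-→d8:-→d9:-→d10:-→d11:-→d12:-→d13:-→d14:-→d15:-→d16:-→d17:-→d18:-→d19:-→d20:H1→d21:- -> H1
  lookup 254.78.115.75: bits 11111110010011100111 walk d0:H1→d1:-→d2:-→d3:-→d4:-→d5:-→d6:-→d7:-→d8:-→d9:-→d10:-→d11:-→d12:-→d13:-→d14:-→d15:-→d16:-→d17:-→d18:-→d19:-→d20:H1 -> H1
  lookup 134.13.134.194: bits 1000011000001101100001101100 walk d0:H1→d1:-→d2:-→d3:-→d4:-→d5:-→d6:-→d7:-→d8:-→d9:-→d10:-→d11:-→d12:-→d13:-→d14:-→d15:-→d16:-→d17:-→d18:-→d19:-→d20:H1→d21:-→d22:-→d23:-→d24:-→d25:-→d26:-→d27:-→d28:H2 -> H2
  add 97.48.0.0/12 -> H1 at depth 12
  add 50.48.0.0/12 -> H2 at depth 12
  del 0.0.0.0/0 (clear depth 0)
  lookup 134.13.134.195: bits 1000011000001101100001101100 walk d0:-→d1:-→d2:-→d3:-→d4:-→d5:-→d6:-→d7:-→d8:-→d9:-→d10:-→d11:-→d12:-→d13:-→d14:-→d15:-→d16:-→d17:-→d18:-→d19:-→d20:H1→d21:-→d22:-→d23:-→d24:-→d25:-→d26:-→d27:-→d28:H2 -> H2
  add 0.0.0.0/0 -> H1 at depth 0
  add 0.0.0.0/0 -> H1 at depth 0
  lookup 134.13.128.7: bits 100001100000110110000 walk d0:H1→d1:-→d2:-→d3:-→d4:-→d5:-→d6:-→d7:-→d8:-→d9:-→d10:-→d11:-→d12:-→d13:-→d14:-→d15:-→d16:-→d17:-→d18:-→d19:-→d20:H1→d21:- -> H1
  add 254.78.127.16/28 -> H2 at depth 28
  del 0.0.0.0/0 (clear depth 0)
  lookup 97.48.126.240: bits 011000010011 walk d0:-→d1:-→d2:-→d3:-→d4:-→d5:-→d6:-→d7:-→d8:-→d9:-→d10:-→d11:-→d12:H1 -> H1
  add 134.13.134.0/24 -> H0 at depth 24
  del 97.48.0.0/12 (clear depth 12)
  add 134.0.0.0/12 -> H2 at depth 12
  add 50.52.108.0/24 -> H0 at depth 24
  lookup 134.13.134.192: bits 1000011000001101100001101100 walk d0:-→d1:-→d2:-→d3:-→d4:-→d5:-→d6:-→d7:-→d8:-→d9:-→d10:-→d11:-→d12:H2→d13:-→d14:-→d15:-→d16:-→d17:-→d18:-→d19:-→d20:H1→d21:-→d22:-→d23:-→d24:H0→d25:-→d26:-→d27:-→d28:H2 -> H2
  lookup 254.78.112.36: bits 11111110010011100111 walk d0:-→d1:-→d2:-→d3:-→d4:-→d5:-→d6:-→d7:-→d8:-→d9:-→d10:-→d11:-→d12:-→d13:-→d14:-→d15:-→d16:-→d17:-→d18:-→d19:-→d20:H1 -> H1

== LOOKUPS ==
["H2","H2","H2","H1","H1","no-route","H1","H1","H2","H2","H1","H1","H2","H1"]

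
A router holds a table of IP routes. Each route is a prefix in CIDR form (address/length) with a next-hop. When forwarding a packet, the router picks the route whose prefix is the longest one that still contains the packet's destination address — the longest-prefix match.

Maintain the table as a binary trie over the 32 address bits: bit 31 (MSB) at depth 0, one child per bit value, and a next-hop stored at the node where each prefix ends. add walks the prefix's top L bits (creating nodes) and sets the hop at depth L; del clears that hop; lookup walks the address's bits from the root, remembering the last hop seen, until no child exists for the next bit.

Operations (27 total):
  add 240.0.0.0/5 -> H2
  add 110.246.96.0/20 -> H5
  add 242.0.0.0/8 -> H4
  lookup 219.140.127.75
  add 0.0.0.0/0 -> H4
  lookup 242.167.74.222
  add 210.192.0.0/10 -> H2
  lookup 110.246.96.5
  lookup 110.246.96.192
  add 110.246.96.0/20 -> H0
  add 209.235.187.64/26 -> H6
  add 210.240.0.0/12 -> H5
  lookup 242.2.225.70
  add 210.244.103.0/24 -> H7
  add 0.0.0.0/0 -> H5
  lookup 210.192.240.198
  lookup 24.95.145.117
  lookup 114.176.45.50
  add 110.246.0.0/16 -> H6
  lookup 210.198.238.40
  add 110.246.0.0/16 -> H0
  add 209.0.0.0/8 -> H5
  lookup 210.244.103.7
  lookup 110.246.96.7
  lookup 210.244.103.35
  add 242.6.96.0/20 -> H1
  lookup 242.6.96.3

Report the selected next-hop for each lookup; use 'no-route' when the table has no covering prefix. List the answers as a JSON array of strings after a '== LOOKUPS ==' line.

Apply in order:
  + 240.0.0.0/5 (H2) depth=5
  + 110.246.96.0/20 (H5) depth=20
  + 242.0.0.0/8 (H4) depth=8
  ? 219.140.127.75  path d0:-→d1:-→d2:-  best=no-route
  + 0.0.0.0/0 (H4) depth=0
  ? 242.167.74.222  path d0:H4→d1:-→d2:-→d3:-→d4:-→d5:H2→d6:-→d7:-→d8:H4  best=H4
  + 210.192.0.0/10 (H2) depth=10
  ? 110.246.96.5  path d0:H4→d1:-→d2:-→d3:-→d4:-→d5:-→d6:-→d7:-→d8:-→d9:-→d10:-→d11:-→d12:-→d13:-→d14:-→d15:-→d16:-→d17:-→d18:-→d19:-→d20:H5  best=H5
  ? 110.246.96.192  path d0:H4→d1:-→d2:-→d3:-→d4:-→d5:-→d6:-→d7:-→d8:-→d9:-→d10:-→d11:-→d12:-→d13:-→d14:-→d15:-→d16:-→d17:-→d18:-→d19:-→d20:H5  best=H5
  + 110.246.96.0/20 (H0) depth=20
  + 209.235.187.64/26 (H6) depth=26
  + 210.240.0.0/12 (H5) depth=12
  ? 242.2.225.70  path d0:H4→d1:-→d2:-→d3:-→d4:-→d5:H2→d6:-→d7:-→d8:H4  best=H4
  + 210.244.103.0/24 (H7) depth=24
  + 0.0.0.0/0 (H5) depth=0
  ? 210.192.240.198  path d0:H5→d1:-→d2:-→d3:-→d4:-→d5:-→d6:-→d7:-→d8:-→d9:-→d10:H2  best=H2
  ? 24.95.145.117  path d0:H5→d1:-  best=H5
  ? 114.176.45.50  path d0:H5→d1:-→d2:-→d3:-  best=H5
  + 110.246.0.0/16 (H6) depth=16
  ? 210.198.238.40  path d0:H5→d1:-→d2:-→d3:-→d4:-→d5:-→d6:-→d7:-→d8:-→d9:-→d10:H2  best=H2
  + 110.246.0.0/16 (H0) depth=16
  + 209.0.0.0/8 (H5) depth=8
  ? 210.244.103.7  path d0:H5→d1:-→d2:-→d3:-→d4:-→d5:-→d6:-→d7:-→d8:-→d9:-→d10:H2→d11:-→d12:H5→d13:-→d14:-→d15:-→d16:-→d17:-→d18:-→d19:-→d20:-→d21:-→d22:-→d23:-→d24:H7  best=H7
  ? 110.246.96.7  path d0:H5→d1:-→d2:-→d3:-→d4:-→d5:-→d6:-→d7:-→d8:-→d9:-→d10:-→d11:-→d12:-→d13:-→d14:-→d15:-→d16:H0→d17:-→d18:-→d19:-→d20:H0  best=H0
  ? 210.244.103.35  path d0:H5→d1:-→d2:-→d3:-→d4:-→d5:-→d6:-→d7:-→d8:-→d9:-→d10:H2→d11:-→d12:H5→d13:-→d14:-→d15:-→d16:-→d17:-→d18:-→d19:-→d20:-→d21:-→d22:-→d23:-→d24:H7  best=H7
  + 242.6.96.0/20 (H1) depth=20
  ? 242.6.96.3  path d0:H5→d1:-→d2:-→d3:-→d4:-→d5:H2→d6:-→d7:-→d8:H4→d9:-→d10:-→d11:-→d12:-→d13:-→d14:-→d15:-→d16:-→d17:-→d18:-→d19:-→d20:H1  best=H1

== LOOKUPS ==
["no-route","H4","H5","H5","H4","H2","H5","H5","H2","H7","H0","H7","H1"]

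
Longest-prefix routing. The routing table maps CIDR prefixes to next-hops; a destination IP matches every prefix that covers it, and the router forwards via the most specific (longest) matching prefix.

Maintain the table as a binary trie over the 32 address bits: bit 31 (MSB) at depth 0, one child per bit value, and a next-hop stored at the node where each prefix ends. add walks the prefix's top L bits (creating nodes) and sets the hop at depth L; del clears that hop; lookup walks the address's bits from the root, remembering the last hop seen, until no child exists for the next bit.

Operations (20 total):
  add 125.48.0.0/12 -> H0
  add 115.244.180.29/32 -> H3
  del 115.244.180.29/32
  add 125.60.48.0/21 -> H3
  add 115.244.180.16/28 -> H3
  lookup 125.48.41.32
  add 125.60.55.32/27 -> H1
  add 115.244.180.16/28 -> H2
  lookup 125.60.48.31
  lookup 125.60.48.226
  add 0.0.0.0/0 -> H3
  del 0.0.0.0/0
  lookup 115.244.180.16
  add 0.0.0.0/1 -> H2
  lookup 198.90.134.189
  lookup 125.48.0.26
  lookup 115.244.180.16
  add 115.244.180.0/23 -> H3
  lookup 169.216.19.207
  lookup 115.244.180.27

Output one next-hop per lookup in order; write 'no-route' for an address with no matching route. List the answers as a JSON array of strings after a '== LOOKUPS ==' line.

Process each operation:
  + 125.48.0.0/12 (H0) depth=12
  + 115.244.180.29/32 (H3) depth=32
  del 115.244.180.29/32 (clear depth 32)
  + 125.60.48.0/21 (H3) depth=21
  + 115.244.180.16/28 (H3) depth=28
  ? 125.48.41.32  path d0:-→d1:-→d2:-→d3:-→d4:-→d5:-→d6:-→d7:-→d8:-→d9:-→d10:-→d11:-→d12:H0  best=H0
  + 125.60.55.32/27 (H1) depth=27
  + 115.244.180.16/28 (H2) depth=28
  ? 125.60.48.31  path d0:-→d1:-→d2:-→d3:-→d4:-→d5:-→d6:-→d7:-→d8:-→d9:-→d10:-→d11:-→d12:H0→d13:-→d14:-→d15:-→d16:-→d17:-→d18:-→d19:-→d20:-→d21:H3  best=H3
  ? 125.60.48.226  path d0:-→d1:-→d2:-→d3:-→d4:-→d5:-→d6:-→d7:-→d8:-→d9:-→d10:-→d11:-→d12:H0→d13:-→d14:-→d15:-→d16:-→d17:-→d18:-→d19:-→d20:-→d21:H3  best=H3
  + 0.0.0.0/0 (H3) depth=0
  del 0.0.0.0/0 (clear depth 0)
  ? 115.244.180.16  path d0:-→d1:-→d2:-→d3:-→d4:-→d5:-→d6:-→d7:-→d8:-→d9:-→d10:-→d11:-→d12:-→d13:-→d14:-→d15:-→d16:-→d17:-→d18:-→d19:-→d20:-→d21:-→d22:-→d23:-→d24:-→d25:-→d26:-→d27:-→d28:H2  best=H2
  + 0.0.0.0/1 (H2) depth=1
  ? 198.90.134.189  path d0:-  best=no-route
  ? 125.48.0.26  path d0:-→d1:H2→d2:-→d3:-→d4:-→d5:-→d6:-→d7:-→d8:-→d9:-→d10:-→d11:-→d12:H0  best=H0
  ? 115.244.180.16  path d0:-→d1:H2→d2:-→d3:-→d4:-→d5:-→d6:-→d7:-→d8:-→d9:-→d10:-→d11:-→d12:-→d13:-→d14:-→d15:-→d16:-→d17:-→d18:-→d19:-→d20:-→d21:-→d22:-→d23:-→d24:-→d25:-→d26:-→d27:-→d28:H2  best=H2
  + 115.244.180.0/23 (H3) depth=23
  ? 169.216.19.207  path d0:-  best=no-route
  ? 115.244.180.27  path d0:-→d1:H2→d2:-→d3:-→d4:-→d5:-→d6:-→d7:-→d8:-→d9:-→d10:-→d11:-→d12:-→d13:-→d14:-→d15:-→d16:-→d17:-→d18:-→d19:-→d20:-→d21:-→d22:-→d23:H3→d24:-→d25:-→d26:-→d27:-→d28:H2→d29:-  best=H2

== LOOKUPS ==
["H0","H3","H3","H2","no-route","H0","H2","no-route","H2"]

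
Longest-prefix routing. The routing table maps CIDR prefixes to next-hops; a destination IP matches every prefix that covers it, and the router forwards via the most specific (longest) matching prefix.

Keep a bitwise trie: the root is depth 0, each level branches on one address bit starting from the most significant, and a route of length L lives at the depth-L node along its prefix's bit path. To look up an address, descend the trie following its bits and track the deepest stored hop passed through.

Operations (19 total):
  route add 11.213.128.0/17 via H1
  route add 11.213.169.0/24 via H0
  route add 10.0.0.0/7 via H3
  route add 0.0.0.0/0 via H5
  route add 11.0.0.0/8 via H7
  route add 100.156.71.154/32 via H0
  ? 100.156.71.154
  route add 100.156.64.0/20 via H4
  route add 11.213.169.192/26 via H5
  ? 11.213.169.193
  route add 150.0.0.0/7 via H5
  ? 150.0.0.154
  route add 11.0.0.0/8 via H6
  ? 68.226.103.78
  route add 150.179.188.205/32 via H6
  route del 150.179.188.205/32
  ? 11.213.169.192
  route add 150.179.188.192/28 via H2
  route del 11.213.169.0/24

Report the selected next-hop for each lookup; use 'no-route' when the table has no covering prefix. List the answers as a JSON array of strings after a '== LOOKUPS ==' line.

Apply in order:
  + 11.213.128.0/17 (H1) depth=17
  + 11.213.169.0/24 (H0) depth=24
  + 10.0.0.0/7 (H3) depth=7
  + 0.0.0.0/0 (H5) depth=0
  + 11.0.0.0/8 (H7) depth=8
  + 100.156.71.154/32 (H0) depth=32
  lookup 100.156.71.154: bits 01100100100111000100011110011010 walk d0:H5→d1:-→d2:-→d3:-→d4:-→d5:-→d6:-→d7:-→d8:-→d9:-→d10:-→d11:-→d12:-→d13:-→d14:-→d15:-→d16:-→d17:-→d18:-→d19:-→d20:-→d21:-→d22:-→d23:-→d24:-→d25:-→d26:-→d27:-→d28:-→d29:-→d30:-→d31:-→d32:H0 -> H0
  + 100.156.64.0/20 (H4) depth=20
  + 11.213.169.192/26 (H5) depth=26
  lookup 11.213.169.193: bits 00001011110101011010100111 walk d0:H5→d1:-→d2:-→d3:-→d4:-→d5:-→d6:-→d7:H3→d8:H7→d9:-→d10:-→d11:-→d12:-→d13:-→d14:-→d15:-→d16:-→d17:H1→d18:-→d19:-→d20:-→d21:-→d22:-→d23:-→d24:H0→d25:-→d26:H5 -> H5
  + 150.0.0.0/7 (H5) depth=7
  lookup 150.0.0.154: bits 1001011 walk d0:H5→d1:-→d2:-→d3:-→d4:-→d5:-→d6:-→d7:H5 -> H5
  + 11.0.0.0/8 (H6) depth=8
  lookup 68.226.103.78: bits 01 walk d0:H5→d1:-→d2:- -> H5
  + 150.179.188.205/32 (H6) depth=32
  - 150.179.188.205/32 clear@32
  lookup 11.213.169.192: bits 00001011110101011010100111 walk d0:H5→d1:-→d2:-→d3:-→d4:-→d5:-→d6:-→d7:H3→d8:H6→d9:-→d10:-→d11:-→d12:-→d13:-→d14:-→d15:-→d16:-→d17:H1→d18:-→d19:-→d20:-→d21:-→d22:-→d23:-→d24:H0→d25:-→d26:H5 -> H5
  + 150.179.188.192/28 (H2) depth=28
  - 11.213.169.0/24 clear@24

== LOOKUPS ==
["H0","H5","H5","H5","H5"]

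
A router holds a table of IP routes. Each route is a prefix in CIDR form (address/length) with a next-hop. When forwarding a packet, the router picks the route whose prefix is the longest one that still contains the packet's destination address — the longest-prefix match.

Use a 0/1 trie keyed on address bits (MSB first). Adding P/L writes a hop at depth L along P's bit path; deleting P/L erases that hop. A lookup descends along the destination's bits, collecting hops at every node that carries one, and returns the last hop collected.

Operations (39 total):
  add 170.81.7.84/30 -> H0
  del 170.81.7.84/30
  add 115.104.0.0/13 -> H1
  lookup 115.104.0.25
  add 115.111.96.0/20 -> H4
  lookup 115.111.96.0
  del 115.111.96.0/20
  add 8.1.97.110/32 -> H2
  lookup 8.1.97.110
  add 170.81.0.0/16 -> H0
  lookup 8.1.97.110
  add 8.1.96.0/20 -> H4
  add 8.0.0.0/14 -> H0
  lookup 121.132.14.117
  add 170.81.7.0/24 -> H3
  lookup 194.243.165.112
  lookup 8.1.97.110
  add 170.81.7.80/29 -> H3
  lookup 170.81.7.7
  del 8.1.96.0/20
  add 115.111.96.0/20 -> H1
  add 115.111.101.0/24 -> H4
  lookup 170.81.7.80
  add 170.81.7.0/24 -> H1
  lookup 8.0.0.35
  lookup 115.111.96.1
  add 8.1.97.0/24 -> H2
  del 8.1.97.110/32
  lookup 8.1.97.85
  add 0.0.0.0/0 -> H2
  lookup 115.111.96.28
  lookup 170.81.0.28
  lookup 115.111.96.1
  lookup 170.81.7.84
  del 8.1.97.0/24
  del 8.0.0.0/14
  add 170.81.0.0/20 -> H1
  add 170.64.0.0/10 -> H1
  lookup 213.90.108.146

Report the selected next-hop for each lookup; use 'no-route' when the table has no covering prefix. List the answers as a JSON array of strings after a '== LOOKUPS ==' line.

Process each operation:
  + 170.81.7.84/30 (H0) depth=30
  del 170.81.7.84/30 (clear depth 30)
  + 115.104.0.0/13 (H1) depth=13
  Q 115.104.0.25: descend 0111001101101 ; hops seen [H1] ; pick H1
  + 115.111.96.0/20 (H4) depth=20
  Q 115.111.96.0: descend 01110011011011110110 ; hops seen [H1,H4] ; pick H4
  del 115.111.96.0/20 (clear depth 20)
  + 8.1.97.110/32 (H2) depth=32
  Q 8.1.97.110: descend 00001000000000010110000101101110 ; hops seen [H2] ; pick H2
  + 170.81.0.0/16 (H0) depth=16
  Q 8.1.97.110: descend 00001000000000010110000101101110 ; hops seen [H2] ; pick H2
  + 8.1.96.0/20 (H4) depth=20
  + 8.0.0.0/14 (H0) depth=14
  Q 121.132.14.117: descend 0111 ; hops seen [∅] ; pick no-route
  + 170.81.7.0/24 (H3) depth=24
  Q 194.243.165.112: descend 1 ; hops seen [∅] ; pick no-route
  Q 8.1.97.110: descend 00001000000000010110000101101110 ; hops seen [H0,H4,H2] ; pick H2
  + 170.81.7.80/29 (H3) depth=29
  Q 170.81.7.7: descend 1010101001010001000001110 ; hops seen [H0,H3] ; pick H3
  del 8.1.96.0/20 (clear depth 20)
  + 115.111.96.0/20 (H1) depth=20
  + 115.111.101.0/24 (H4) depth=24
  Q 170.81.7.80: descend 10101010010100010000011101010 ; hops seen [H0,H3,H3] ; pick H3
  + 170.81.7.0/24 (H1) depth=24
  Q 8.0.0.35: descend 000010000000000 ; hops seen [H0] ; pick H0
  Q 115.111.96.1: descend 011100110110111101100 ; hops seen [H1,H1] ; pick H1
  + 8.1.97.0/24 (H2) depth=24
  del 8.1.97.110/32 (clear depth 32)
  Q 8.1.97.85: descend 00001000000000010110000101 ; hops seen [H0,H2] ; pick H2
  + 0.0.0.0/0 (H2) depth=0
  Q 115.111.96.28: descend 011100110110111101100 ; hops seen [H2,H1,H1] ; pick H1
  Q 170.81.0.28: descend 101010100101000100000 ; hops seen [H2,H0] ; pick H0
  Q 115.111.96.1: descend 011100110110111101100 ; hops seen [H2,H1,H1] ; pick H1
  Q 170.81.7.84: descend 101010100101000100000111010101 ; hops seen [H2,H0,H1,H3] ; pick H3
  del 8.1.97.0/24 (clear depth 24)
  del 8.0.0.0/14 (clear depth 14)
  + 170.81.0.0/20 (H1) depth=20
  + 170.64.0.0/10 (H1) depth=10
  Q 213.90.108.146: descend 1 ; hops seen [H2] ; pick H2

== LOOKUPS ==
["H1","H4","H2","H2","no-route","no-route","H2","H3","H3","H0","H1","H2","H1","H0","H1","H3","H2"]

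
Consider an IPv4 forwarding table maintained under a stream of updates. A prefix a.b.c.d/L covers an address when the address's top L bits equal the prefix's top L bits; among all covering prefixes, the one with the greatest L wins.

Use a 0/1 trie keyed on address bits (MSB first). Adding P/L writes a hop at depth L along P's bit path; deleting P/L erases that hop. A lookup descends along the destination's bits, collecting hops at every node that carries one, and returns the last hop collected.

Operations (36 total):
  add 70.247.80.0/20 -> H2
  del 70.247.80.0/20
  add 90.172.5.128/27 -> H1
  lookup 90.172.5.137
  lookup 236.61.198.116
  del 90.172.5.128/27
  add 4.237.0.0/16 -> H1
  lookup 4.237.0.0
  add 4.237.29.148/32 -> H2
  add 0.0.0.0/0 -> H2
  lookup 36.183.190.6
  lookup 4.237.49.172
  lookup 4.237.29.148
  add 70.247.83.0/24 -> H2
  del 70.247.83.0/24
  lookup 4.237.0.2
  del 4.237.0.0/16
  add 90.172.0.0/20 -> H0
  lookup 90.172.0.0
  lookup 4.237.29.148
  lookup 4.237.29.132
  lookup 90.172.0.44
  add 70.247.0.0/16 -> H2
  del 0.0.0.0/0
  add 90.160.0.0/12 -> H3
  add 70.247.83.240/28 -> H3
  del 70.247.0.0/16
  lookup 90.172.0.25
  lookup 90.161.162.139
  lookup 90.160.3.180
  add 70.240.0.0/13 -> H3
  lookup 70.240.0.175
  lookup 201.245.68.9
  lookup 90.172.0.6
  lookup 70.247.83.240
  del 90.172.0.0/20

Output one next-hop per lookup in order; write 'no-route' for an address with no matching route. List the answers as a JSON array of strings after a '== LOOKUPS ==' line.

Apply in order:
  + 70.247.80.0/20 (H2) depth=20
  - 70.247.80.0/20 clear@20
  + 90.172.5.128/27 (H1) depth=27
  ? 90.172.5.137  path d0:-→d1:-→d2:-→d3:-→d4:-→d5:-→d6:-→d7:-→d8:-→d9:-→d10:-→d11:-→d12:-→d13:-→d14:-→d15:-→d16:-→d17:-→d18:-→d19:-→d20:-→d21:-→d22:-→d23:-→d24:-→d25:-→d26:-→d27:H1  best=H1
  ? 236.61.198.116  path d0:-  best=no-route
  - 90.172.5.128/27 clear@27
  + 4.237.0.0/16 (H1) depth=16
  ? 4.237.0.0  path d0:-→d1:-→d2:-→d3:-→d4:-→d5:-→d6:-→d7:-→d8:-→d9:-→d10:-→d11:-→d12:-→d13:-→d14:-→d15:-→d16:H1  best=H1
  + 4.237.29.148/32 (H2) depth=32
  + 0.0.0.0/0 (H2) depth=0
  ? 36.183.190.6  path d0:H2→d1:-→d2:-  best=H2
  ? 4.237.49.172  path d0:H2→d1:-→d2:-→d3:-→d4:-→d5:-→d6:-→d7:-→d8:-→d9:-→d10:-→d11:-→d12:-→d13:-→d14:-→d15:-→d16:H1→d17:-→d18:-  best=H1
  ? 4.237.29.148  path d0:H2→d1:-→d2:-→d3:-→d4:-→d5:-→d6:-→d7:-→d8:-→d9:-→d10:-→d11:-→d12:-→d13:-→d14:-→d15:-→d16:H1→d17:-→d18:-→d19:-→d20:-→d21:-→d22:-→d23:-→d24:-→d25:-→d26:-→d27:-→d28:-→d29:-→d30:-→d31:-→d32:H2  best=H2
  + 70.247.83.0/24 (H2) depth=24
  - 70.247.83.0/24 clear@24
  ? 4.237.0.2  path d0:H2→d1:-→d2:-→d3:-→d4:-→d5:-→d6:-→d7:-→d8:-→d9:-→d10:-→d11:-→d12:-→d13:-→d14:-→d15:-→d16:H1→d17:-→d18:-→d19:-  best=H1
  - 4.237.0.0/16 clear@16
  + 90.172.0.0/20 (H0) depth=20
  ? 90.172.0.0  path d0:H2→d1:-→d2:-→d3:-→d4:-→d5:-→d6:-→d7:-→d8:-→d9:-→d10:-→d11:-→d12:-→d13:-→d14:-→d15:-→d16:-→d17:-→d18:-→d19:-→d20:H0→d21:-  best=H0
  ? 4.237.29.148  path d0:H2→d1:-→d2:-→d3:-→d4:-→d5:-→d6:-→d7:-→d8:-→d9:-→d10:-→d11:-→d12:-→d13:-→d14:-→d15:-→d16:-→d17:-→d18:-→d19:-→d20:-→d21:-→d22:-→d23:-→d24:-→d25:-→d26:-→d27:-→d28:-→d29:-→d30:-→d31:-→d32:H2  best=H2
  ? 4.237.29.132  path d0:H2→d1:-→d2:-→d3:-→d4:-→d5:-→d6:-→d7:-→d8:-→d9:-→d10:-→d11:-→d12:-→d13:-→d14:-→d15:-→d16:-→d17:-→d18:-→d19:-→d20:-→d21:-→d22:-→d23:-→d24:-→d25:-→d26:-→d27:-  best=H2
  ? 90.172.0.44  path d0:H2→d1:-→d2:-→d3:-→d4:-→d5:-→d6:-→d7:-→d8:-→d9:-→d10:-→d11:-→d12:-→d13:-→d14:-→d15:-→d16:-→d17:-→d18:-→d19:-→d20:H0→d21:-  best=H0
  + 70.247.0.0/16 (H2) depth=16
  - 0.0.0.0/0 clear@0
  + 90.160.0.0/12 (H3) depth=12
  + 70.247.83.240/28 (H3) depth=28
  - 70.247.0.0/16 clear@16
  ? 90.172.0.25  path d0:-→d1:-→d2:-→d3:-→d4:-→d5:-→d6:-→d7:-→d8:-→d9:-→d10:-→d11:-→d12:H3→d13:-→d14:-→d15:-→d16:-→d17:-→d18:-→d19:-→d20:H0→d21:-  best=H0
  ? 90.161.162.139  path d0:-→d1:-→d2:-→d3:-→d4:-→d5:-→d6:-→d7:-→d8:-→d9:-→d10:-→d11:-→d12:H3  best=H3
  ? 90.160.3.180  path d0:-→d1:-→d2:-→d3:-→d4:-→d5:-→d6:-→d7:-→d8:-→d9:-→d10:-→d11:-→d12:H3  best=H3
  + 70.240.0.0/13 (H3) depth=13
  ? 70.240.0.175  path d0:-→d1:-→d2:-→d3:-→d4:-→d5:-→d6:-→d7:-→d8:-→d9:-→d10:-→d11:-→d12:-→d13:H3  best=H3
  ? 201.245.68.9  path d0:-  best=no-route
  ? 90.172.0.6  path d0:-→d1:-→d2:-→d3:-→d4:-→d5:-→d6:-→d7:-→d8:-→d9:-→d10:-→d11:-→d12:H3→d13:-→d14:-→d15:-→d16:-→d17:-→d18:-→d19:-→d20:H0→d21:-  best=H0
  ? 70.247.83.240  path d0:-→d1:-→d2:-→d3:-→d4:-→d5:-→d6:-→d7:-→d8:-→d9:-→d10:-→d11:-→d12:-→d13:H3→d14:-→d15:-→d16:-→d17:-→d18:-→d19:-→d20:-→d21:-→d22:-→d23:-→d24:-→d25:-→d26:-→d27:-→d28:H3  best=H3
  - 90.172.0.0/20 clear@20

== LOOKUPS ==
["H1","no-route","H1","H2","H1","H2","H1","H0","H2","H2","H0","H0","H3","H3","H3","no-route","H0","H3"]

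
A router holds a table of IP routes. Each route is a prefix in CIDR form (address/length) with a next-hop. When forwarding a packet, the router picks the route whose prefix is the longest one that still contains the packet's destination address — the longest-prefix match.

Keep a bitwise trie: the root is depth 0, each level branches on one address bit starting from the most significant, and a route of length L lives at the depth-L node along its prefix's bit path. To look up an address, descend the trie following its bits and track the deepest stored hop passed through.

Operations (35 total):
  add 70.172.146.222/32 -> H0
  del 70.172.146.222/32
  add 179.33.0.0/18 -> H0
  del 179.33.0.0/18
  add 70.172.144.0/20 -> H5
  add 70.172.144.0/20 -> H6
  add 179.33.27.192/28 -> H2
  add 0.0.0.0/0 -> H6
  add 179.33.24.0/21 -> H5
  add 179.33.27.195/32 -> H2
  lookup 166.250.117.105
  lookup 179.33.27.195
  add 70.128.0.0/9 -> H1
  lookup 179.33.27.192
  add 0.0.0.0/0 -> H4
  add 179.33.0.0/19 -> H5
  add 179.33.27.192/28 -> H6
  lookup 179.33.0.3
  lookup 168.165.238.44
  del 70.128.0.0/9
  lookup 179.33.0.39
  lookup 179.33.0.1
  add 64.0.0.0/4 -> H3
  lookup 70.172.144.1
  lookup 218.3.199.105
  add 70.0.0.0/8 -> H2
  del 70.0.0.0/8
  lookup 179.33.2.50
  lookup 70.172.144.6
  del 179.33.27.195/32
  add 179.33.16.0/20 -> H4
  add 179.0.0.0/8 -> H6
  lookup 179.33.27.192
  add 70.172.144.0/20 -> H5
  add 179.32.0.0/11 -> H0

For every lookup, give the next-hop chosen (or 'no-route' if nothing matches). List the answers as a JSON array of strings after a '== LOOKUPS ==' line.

Process each operation:
  add 70.172.146.222/32 -> H0 at depth 32
  - 70.172.146.222/32 clear@32
  add 179.33.0.0/18 -> H0 at depth 18
  - 179.33.0.0/18 clear@18
  add 70.172.144.0/20 -> H5 at depth 20
  add 70.172.144.0/20 -> H6 at depth 20
  add 179.33.27.192/28 -> H2 at depth 28
  add 0.0.0.0/0 -> H6 at depth 0
  add 179.33.24.0/21 -> H5 at depth 21
  add 179.33.27.195/32 -> H2 at depth 32
  lookup 166.250.117.105: bits 101 walk d0:H6→d1:-→d2:-→d3:- -> H6
  lookup 179.33.27.195: bits 10110011001000010001101111000011 walk d0:H6→d1:-→d2:-→d3:-→d4:-→d5:-→d6:-→d7:-→d8:-→d9:-→d10:-→d11:-→d12:-→d13:-→d14:-→d15:-→d16:-→d17:-→d18:-→d19:-→d20:-→d21:H5→d22:-→d23:-→d24:-→d25:-→d26:-→d27:-→d28:H2→d29:-→d30:-→d31:-→d32:H2 -> H2
  add 70.128.0.0/9 -> H1 at depth 9
  lookup 179.33.27.192: bits 101100110010000100011011110000 walk d0:H6→d1:-→d2:-→d3:-→d4:-→d5:-→d6:-→d7:-→d8:-→d9:-→d10:-→d11:-→d12:-→d13:-→d14:-→d15:-→d16:-→d17:-→d18:-→d19:-→d20:-→d21:H5→d22:-→d23:-→d24:-→d25:-→d26:-→d27:-→d28:H2→d29:-→d30:- -> H2
  add 0.0.0.0/0 -> H4 at depth 0
  add 179.33.0.0/19 -> H5 at depth 19
  add 179.33.27.192/28 -> H6 at depth 28
  lookup 179.33.0.3: bits 1011001100100001000 walk d0:H4→d1:-→d2:-→d3:-→d4:-→d5:-→d6:-→d7:-→d8:-→d9:-→d10:-→d11:-→d12:-→d13:-→d14:-→d15:-→d16:-→d17:-→d18:-→d19:H5 -> H5
  lookup 168.165.238.44: bits 101 walk d0:H4→d1:-→d2:-→d3:- -> H4
  - 70.128.0.0/9 clear@9
  lookup 179.33.0.39: bits 1011001100100001000 walk d0:H4→d1:-→d2:-→d3:-→d4:-→d5:-→d6:-→d7:-→d8:-→d9:-→d10:-→d11:-→d12:-→d13:-→d14:-→d15:-→d16:-→d17:-→d18:-→d19:H5 -> H5
  lookup 179.33.0.1: bits 1011001100100001000 walk d0:H4→d1:-→d2:-→d3:-→d4:-→d5:-→d6:-→d7:-→d8:-→d9:-→d10:-→d11:-→d12:-→d13:-→d14:-→d15:-→d16:-→d17:-→d18:-→d19:H5 -> H5
  add 64.0.0.0/4 -> H3 at depth 4
  lookup 70.172.144.1: bits 0100011010101100100100 walk d0:H4→d1:-→d2:-→d3:-→d4:H3→d5:-→d6:-→d7:-→d8:-→d9:-→d10:-→d11:-→d12:-→d13:-→d14:-→d15:-→d16:-→d17:-→d18:-→d19:-→d20:H6→d21:-→d22:- -> H6
  lookup 218.3.199.105: bits 1 walk d0:H4→d1:- -> H4
  add 70.0.0.0/8 -> H2 at depth 8
  - 70.0.0.0/8 clear@8
  lookup 179.33.2.50: bits 1011001100100001000 walk d0:H4→d1:-→d2:-→d3:-→d4:-→d5:-→d6:-→d7:-→d8:-→d9:-→d10:-→d11:-→d12:-→d13:-→d14:-→d15:-→d16:-→d17:-→d18:-→d19:H5 -> H5
  lookup 70.172.144.6: bits 0100011010101100100100 walk d0:H4→d1:-→d2:-→d3:-→d4:H3→d5:-→d6:-→d7:-→d8:-→d9:-→d10:-→d11:-→d12:-→d13:-→d14:-→d15:-→d16:-→d17:-→d18:-→d19:-→d20:H6→d21:-→d22:- -> H6
  - 179.33.27.195/32 clear@32
  add 179.33.16.0/20 -> H4 at depth 20
  add 179.0.0.0/8 -> H6 at depth 8
  lookup 179.33.27.192: bits 101100110010000100011011110000 walk d0:H4→d1:-→d2:-→d3:-→d4:-→d5:-→d6:-→d7:-→d8:H6→d9:-→d10:-→d11:-→d12:-→d13:-→d14:-→d15:-→d16:-→d17:-→d18:-→d19:H5→d20:H4→d21:H5→d22:-→d23:-→d24:-→d25:-→d26:-→d27:-→d28:H6→d29:-→d30:- -> H6
  add 70.172.144.0/20 -> H5 at depth 20
  add 179.32.0.0/11 -> H0 at depth 11

== LOOKUPS ==
["H6","H2","H2","H5","H4","H5","H5","H6","H4","H5","H6","H6"]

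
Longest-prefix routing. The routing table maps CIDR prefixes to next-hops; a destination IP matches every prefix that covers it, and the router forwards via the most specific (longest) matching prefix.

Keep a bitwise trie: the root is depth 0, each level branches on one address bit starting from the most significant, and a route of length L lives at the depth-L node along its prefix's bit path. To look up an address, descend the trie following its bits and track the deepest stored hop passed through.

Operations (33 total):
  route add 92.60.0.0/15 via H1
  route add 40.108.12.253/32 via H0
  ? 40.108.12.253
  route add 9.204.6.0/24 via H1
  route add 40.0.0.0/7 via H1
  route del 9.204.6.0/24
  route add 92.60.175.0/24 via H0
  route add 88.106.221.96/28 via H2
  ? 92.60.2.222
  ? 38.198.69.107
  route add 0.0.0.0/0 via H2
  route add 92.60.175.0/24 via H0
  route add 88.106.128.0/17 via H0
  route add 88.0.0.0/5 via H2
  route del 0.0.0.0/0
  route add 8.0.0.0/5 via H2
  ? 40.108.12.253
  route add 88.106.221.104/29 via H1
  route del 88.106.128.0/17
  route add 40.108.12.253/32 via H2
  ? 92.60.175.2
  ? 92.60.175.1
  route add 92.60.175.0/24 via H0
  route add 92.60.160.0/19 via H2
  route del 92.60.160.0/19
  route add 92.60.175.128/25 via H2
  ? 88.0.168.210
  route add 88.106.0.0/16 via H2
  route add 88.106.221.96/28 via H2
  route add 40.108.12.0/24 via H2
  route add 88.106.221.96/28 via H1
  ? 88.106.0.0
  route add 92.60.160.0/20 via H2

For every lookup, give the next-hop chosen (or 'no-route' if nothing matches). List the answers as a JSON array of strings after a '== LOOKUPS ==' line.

Process each operation:
  + 92.60.0.0/15 (H1) depth=15
  + 40.108.12.253/32 (H0) depth=32
  Q 40.108.12.253: descend 00101000011011000000110011111101 ; hops seen [H0] ; pick H0
  + 9.204.6.0/24 (H1) depth=24
  + 40.0.0.0/7 (H1) depth=7
  del 9.204.6.0/24 (clear depth 24)
  + 92.60.175.0/24 (H0) depth=24
  + 88.106.221.96/28 (H2) depth=28
  Q 92.60.2.222: descend 0101110000111100 ; hops seen [H1] ; pick H1
  Q 38.198.69.107: descend 0010 ; hops seen [∅] ; pick no-route
  + 0.0.0.0/0 (H2) depth=0
  + 92.60.175.0/24 (H0) depth=24
  + 88.106.128.0/17 (H0) depth=17
  + 88.0.0.0/5 (H2) depth=5
  del 0.0.0.0/0 (clear depth 0)
  + 8.0.0.0/5 (H2) depth=5
  Q 40.108.12.253: descend 00101000011011000000110011111101 ; hops seen [H1,H0] ; pick H0
  + 88.106.221.104/29 (H1) depth=29
  del 88.106.128.0/17 (clear depth 17)
  + 40.108.12.253/32 (H2) depth=32
  Q 92.60.175.2: descend 010111000011110010101111 ; hops seen [H2,H1,H0] ; pick H0
  Q 92.60.175.1: descend 010111000011110010101111 ; hops seen [H2,H1,H0] ; pick H0
  + 92.60.175.0/24 (H0) depth=24
  + 92.60.160.0/19 (H2) depth=19
  del 92.60.160.0/19 (clear depth 19)
  + 92.60.175.128/25 (H2) depth=25
  Q 88.0.168.210: descend 010110000 ; hops seen [H2] ; pick H2
  + 88.106.0.0/16 (H2) depth=16
  + 88.106.221.96/28 (H2) depth=28
  + 40.108.12.0/24 (H2) depth=24
  + 88.106.221.96/28 (H1) depth=28
  Q 88.106.0.0: descend 0101100001101010 ; hops seen [H2,H2] ; pick H2
  + 92.60.160.0/20 (H2) depth=20

== LOOKUPS ==
["H0","H1","no-route","H0","H0","H0","H2","H2"]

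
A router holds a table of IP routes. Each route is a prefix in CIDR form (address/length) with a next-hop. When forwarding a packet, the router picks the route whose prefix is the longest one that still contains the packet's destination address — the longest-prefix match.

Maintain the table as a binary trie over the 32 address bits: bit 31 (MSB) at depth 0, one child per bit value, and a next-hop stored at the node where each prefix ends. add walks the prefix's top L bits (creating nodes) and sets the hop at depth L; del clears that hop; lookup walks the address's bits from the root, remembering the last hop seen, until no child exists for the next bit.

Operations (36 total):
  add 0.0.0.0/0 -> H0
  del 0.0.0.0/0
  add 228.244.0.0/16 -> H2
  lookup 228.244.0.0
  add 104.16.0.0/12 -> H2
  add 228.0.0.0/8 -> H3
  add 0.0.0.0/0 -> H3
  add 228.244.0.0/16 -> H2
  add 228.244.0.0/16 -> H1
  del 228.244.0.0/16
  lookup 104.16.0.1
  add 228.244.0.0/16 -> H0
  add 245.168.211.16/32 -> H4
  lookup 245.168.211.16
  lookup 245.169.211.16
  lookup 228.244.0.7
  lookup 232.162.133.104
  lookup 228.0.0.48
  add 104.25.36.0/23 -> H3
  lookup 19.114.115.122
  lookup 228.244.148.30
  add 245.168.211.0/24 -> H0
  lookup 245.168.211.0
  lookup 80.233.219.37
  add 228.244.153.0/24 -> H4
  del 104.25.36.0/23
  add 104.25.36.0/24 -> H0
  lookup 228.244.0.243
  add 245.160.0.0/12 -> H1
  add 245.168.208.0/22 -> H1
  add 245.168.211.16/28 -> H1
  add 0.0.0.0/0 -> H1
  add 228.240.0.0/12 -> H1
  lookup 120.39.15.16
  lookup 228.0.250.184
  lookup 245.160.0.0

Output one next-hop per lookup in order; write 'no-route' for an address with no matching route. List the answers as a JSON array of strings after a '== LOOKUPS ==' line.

Trace:
  add 0.0.0.0/0 -> H0 at depth 0
  - 0.0.0.0/0 clear@0
  add 228.244.0.0/16 -> H2 at depth 16
  ? 228.244.0.0  path d0:-→d1:-→d2:-→d3:-→d4:-→d5:-→d6:-→d7:-→d8:-→d9:-→d10:-→d11:-→d12:-→d13:-→d14:-→d15:-→d16:H2  best=H2
  add 104.16.0.0/12 -> H2 at depth 12
  add 228.0.0.0/8 -> H3 at depth 8
  add 0.0.0.0/0 -> H3 at depth 0
  add 228.244.0.0/16 -> H2 at depth 16
  add 228.244.0.0/16 -> H1 at depth 16
  - 228.244.0.0/16 clear@16
  ? 104.16.0.1  path d0:H3→d1:-→d2:-→d3:-→d4:-→d5:-→d6:-→d7:-→d8:-→d9:-→d10:-→d11:-→d12:H2  best=H2
  add 228.244.0.0/16 -> H0 at depth 16
  add 245.168.211.16/32 -> H4 at depth 32
  ? 245.168.211.16  path d0:H3→d1:-→d2:-→d3:-→d4:-→d5:-→d6:-→d7:-→d8:-→d9:-→d10:-→d11:-→d12:-→d13:-→d14:-→d15:-→d16:-→d17:-→d18:-→d19:-→d20:-→d21:-→d22:-→d23:-→d24:-→d25:-→d26:-→d27:-→d28:-→d29:-→d30:-→d31:-→d32:H4  best=H4
  ? 245.169.211.16  path d0:H3→d1:-→d2:-→d3:-→d4:-→d5:-→d6:-→d7:-→d8:-→d9:-→d10:-→d11:-→d12:-→d13:-→d14:-→d15:-  best=H3
  ? 228.244.0.7  path d0:H3→d1:-→d2:-→d3:-→d4:-→d5:-→d6:-→d7:-→d8:H3→d9:-→d10:-→d11:-→d12:-→d13:-→d14:-→d15:-→d16:H0  best=H0
  ? 232.162.133.104  path d0:H3→d1:-→d2:-→d3:-→d4:-  best=H3
  ? 228.0.0.48  path d0:H3→d1:-→d2:-→d3:-→d4:-→d5:-→d6:-→d7:-→d8:H3  best=H3
  add 104.25.36.0/23 -> H3 at depth 23
  ? 19.114.115.122  path d0:H3→d1:-  best=H3
  ? 228.244.148.30  path d0:H3→d1:-→d2:-→d3:-→d4:-→d5:-→d6:-→d7:-→d8:H3→d9:-→d10:-→d11:-→d12:-→d13:-→d14:-→d15:-→d16:H0  best=H0
  add 245.168.211.0/24 -> H0 at depth 24
  ? 245.168.211.0  path d0:H3→d1:-→d2:-→d3:-→d4:-→d5:-→d6:-→d7:-→d8:-→d9:-→d10:-→d11:-→d12:-→d13:-→d14:-→d15:-→d16:-→d17:-→d18:-→d19:-→d20:-→d21:-→d22:-→d23:-→d24:H0→d25:-→d26:-→d27:-  best=H0
  ? 80.233.219.37  path d0:H3→d1:-→d2:-  best=H3
  add 228.244.153.0/24 -> H4 at depth 24
  - 104.25.36.0/23 clear@23
  add 104.25.36.0/24 -> H0 at depth 24
  ? 228.244.0.243  path d0:H3→d1:-→d2:-→d3:-→d4:-→d5:-→d6:-→d7:-→d8:H3→d9:-→d10:-→d11:-→d12:-→d13:-→d14:-→d15:-→d16:H0  best=H0
  add 245.160.0.0/12 -> H1 at depth 12
  add 245.168.208.0/22 -> H1 at depth 22
  add 245.168.211.16/28 -> H1 at depth 28
  add 0.0.0.0/0 -> H1 at depth 0
  add 228.240.0.0/12 -> H1 at depth 12
  ? 120.39.15.16  path d0:H1→d1:-→d2:-→d3:-  best=H1
  ? 228.0.250.184  path d0:H1→d1:-→d2:-→d3:-→d4:-→d5:-→d6:-→d7:-→d8:H3  best=H3
  ? 245.160.0.0  path d0:H1→d1:-→d2:-→d3:-→d4:-→d5:-→d6:-→d7:-→d8:-→d9:-→d10:-→d11:-→d12:H1  best=H1

== LOOKUPS ==
["H2","H2","H4","H3","H0","H3","H3","H3","H0","H0","H3","H0","H1","H3","H1"]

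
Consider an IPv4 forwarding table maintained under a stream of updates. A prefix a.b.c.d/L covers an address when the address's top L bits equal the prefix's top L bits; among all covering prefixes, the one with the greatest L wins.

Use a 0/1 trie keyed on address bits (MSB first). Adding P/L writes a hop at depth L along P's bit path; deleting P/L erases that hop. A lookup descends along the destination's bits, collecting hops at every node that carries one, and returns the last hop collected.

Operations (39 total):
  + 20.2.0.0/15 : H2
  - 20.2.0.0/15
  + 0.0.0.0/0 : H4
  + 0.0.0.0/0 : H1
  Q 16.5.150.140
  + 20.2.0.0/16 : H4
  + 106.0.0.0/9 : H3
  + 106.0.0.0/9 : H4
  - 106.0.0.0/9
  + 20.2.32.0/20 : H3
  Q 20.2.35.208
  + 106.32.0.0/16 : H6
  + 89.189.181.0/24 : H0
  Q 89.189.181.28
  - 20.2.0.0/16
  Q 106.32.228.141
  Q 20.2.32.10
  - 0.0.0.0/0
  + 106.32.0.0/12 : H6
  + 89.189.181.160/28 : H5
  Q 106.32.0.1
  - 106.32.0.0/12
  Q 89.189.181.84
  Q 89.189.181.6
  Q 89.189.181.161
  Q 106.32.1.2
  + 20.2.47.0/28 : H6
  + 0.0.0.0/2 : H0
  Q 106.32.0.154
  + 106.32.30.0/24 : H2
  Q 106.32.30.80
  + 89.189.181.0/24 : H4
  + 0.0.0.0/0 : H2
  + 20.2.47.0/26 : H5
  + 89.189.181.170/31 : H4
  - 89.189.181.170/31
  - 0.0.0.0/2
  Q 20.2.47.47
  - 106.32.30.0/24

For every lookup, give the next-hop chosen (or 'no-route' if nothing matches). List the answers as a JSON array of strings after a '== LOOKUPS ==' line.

Apply in order:
  + 20.2.0.0/15 (H2) depth=15
  del 20.2.0.0/15 (clear depth 15)
  + 0.0.0.0/0 (H4) depth=0
  + 0.0.0.0/0 (H1) depth=0
  Q 16.5.150.140: descend 00010 ; hops seen [H1] ; pick H1
  + 20.2.0.0/16 (H4) depth=16
  + 106.0.0.0/9 (H3) depth=9
  + 106.0.0.0/9 (H4) depth=9
  del 106.0.0.0/9 (clear depth 9)
  + 20.2.32.0/20 (H3) depth=20
  Q 20.2.35.208: descend 00010100000000100010 ; hops seen [H1,H4,H3] ; pick H3
  + 106.32.0.0/16 (H6) depth=16
  + 89.189.181.0/24 (H0) depth=24
  Q 89.189.181.28: descend 010110011011110110110101 ; hops seen [H1,H0] ; pick H0
  del 20.2.0.0/16 (clear depth 16)
  Q 106.32.228.141: descend 0110101000100000 ; hops seen [H1,H6] ; pick H6
  Q 20.2.32.10: descend 00010100000000100010 ; hops seen [H1,H3] ; pick H3
  del 0.0.0.0/0 (clear depth 0)
  + 106.32.0.0/12 (H6) depth=12
  + 89.189.181.160/28 (H5) depth=28
  Q 106.32.0.1: descend 0110101000100000 ; hops seen [H6,H6] ; pick H6
  del 106.32.0.0/12 (clear depth 12)
  Q 89.189.181.84: descend 010110011011110110110101 ; hops seen [H0] ; pick H0
  Q 89.189.181.6: descend 010110011011110110110101 ; hops seen [H0] ; pick H0
  Q 89.189.181.161: descend 0101100110111101101101011010 ; hops seen [H0,H5] ; pick H5
  Q 106.32.1.2: descend 0110101000100000 ; hops seen [H6] ; pick H6
  + 20.2.47.0/28 (H6) depth=28
  + 0.0.0.0/2 (H0) depth=2
  Q 106.32.0.154: descend 0110101000100000 ; hops seen [H6] ; pick H6
  + 106.32.30.0/24 (H2) depth=24
  Q 106.32.30.80: descend 011010100010000000011110 ; hops seen [H6,H2] ; pick H2
  + 89.189.181.0/24 (H4) depth=24
  + 0.0.0.0/0 (H2) depth=0
  + 20.2.47.0/26 (H5) depth=26
  + 89.189.181.170/31 (H4) depth=31
  del 89.189.181.170/31 (clear depth 31)
  del 0.0.0.0/2 (clear depth 2)
  Q 20.2.47.47: descend 00010100000000100010111100 ; hops seen [H2,H3,H5] ; pick H5
  del 106.32.30.0/24 (clear depth 24)

== LOOKUPS ==
["H1","H3","H0","H6","H3","H6","H0","H0","H5","H6","H6","H2","H5"]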